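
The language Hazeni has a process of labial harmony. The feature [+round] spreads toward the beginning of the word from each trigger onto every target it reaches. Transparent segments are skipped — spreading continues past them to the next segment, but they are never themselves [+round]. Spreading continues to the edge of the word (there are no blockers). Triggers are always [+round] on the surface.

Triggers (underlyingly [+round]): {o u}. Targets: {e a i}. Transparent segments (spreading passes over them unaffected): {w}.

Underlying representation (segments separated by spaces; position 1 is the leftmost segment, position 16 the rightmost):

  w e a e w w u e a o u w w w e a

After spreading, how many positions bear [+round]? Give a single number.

8

From /u/ at 7 leftward: 6 /w/ transparent; 5 /w/ transparent; 4 /e/ → [+round]; 3 /a/ → [+round]; 2 /e/ → [+round]; 1 /w/ transparent; word edge.
From /o/ at 10 leftward: 9 /a/ → [+round]; 8 /e/ → [+round]; 7 /u/ is itself a trigger — this domain ends here.
From /u/ at 11 leftward: 10 /o/ is itself a trigger — this domain ends here.
Targets with no active source: positions 15 16 stay [-round].
[+round] positions on the surface: 2 3 4 7 8 9 10 11.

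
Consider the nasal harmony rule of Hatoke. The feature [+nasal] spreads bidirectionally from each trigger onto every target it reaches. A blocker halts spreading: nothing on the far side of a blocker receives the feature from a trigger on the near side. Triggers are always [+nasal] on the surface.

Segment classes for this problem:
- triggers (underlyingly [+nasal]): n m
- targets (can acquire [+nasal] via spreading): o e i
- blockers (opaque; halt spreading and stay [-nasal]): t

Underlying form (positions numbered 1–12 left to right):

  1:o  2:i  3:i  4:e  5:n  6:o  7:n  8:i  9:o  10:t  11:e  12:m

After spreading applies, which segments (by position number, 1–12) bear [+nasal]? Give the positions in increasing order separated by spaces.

From /n/ at 5 rightward: 6 /o/ → [+nasal]; 7 /n/ is itself a trigger — this domain ends here.
From /n/ at 5 leftward: 4 /e/ → [+nasal]; 3 /i/ → [+nasal]; 2 /i/ → [+nasal]; 1 /o/ → [+nasal]; word edge.
From /n/ at 7 rightward: 8 /i/ → [+nasal]; 9 /o/ → [+nasal]; 10 /t/ blocks.
From /n/ at 7 leftward: 6 /o/ → [+nasal]; 5 /n/ is itself a trigger — this domain ends here.
From /m/ at 12 rightward: word edge.
From /m/ at 12 leftward: 11 /e/ → [+nasal]; 10 /t/ blocks.

1 2 3 4 5 6 7 8 9 11 12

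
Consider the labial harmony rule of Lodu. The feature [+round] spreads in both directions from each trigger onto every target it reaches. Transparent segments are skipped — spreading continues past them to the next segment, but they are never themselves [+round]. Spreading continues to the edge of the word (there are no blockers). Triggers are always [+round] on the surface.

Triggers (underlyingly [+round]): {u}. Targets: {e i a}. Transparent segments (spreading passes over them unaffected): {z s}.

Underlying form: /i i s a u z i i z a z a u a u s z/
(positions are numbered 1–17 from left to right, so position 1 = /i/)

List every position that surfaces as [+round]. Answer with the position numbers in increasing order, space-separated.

From /u/ at 5 rightward: 6 /z/ transparent; 7 /i/ → [+round]; 8 /i/ → [+round]; 9 /z/ transparent; 10 /a/ → [+round]; 11 /z/ transparent; 12 /a/ → [+round]; 13 /u/ is itself a trigger — this domain ends here.
From /u/ at 5 leftward: 4 /a/ → [+round]; 3 /s/ transparent; 2 /i/ → [+round]; 1 /i/ → [+round]; word edge.
From /u/ at 13 rightward: 14 /a/ → [+round]; 15 /u/ is itself a trigger — this domain ends here.
From /u/ at 13 leftward: 12 /a/ → [+round]; 11 /z/ transparent; 10 /a/ → [+round]; 9 /z/ transparent; 8 /i/ → [+round]; 7 /i/ → [+round]; 6 /z/ transparent; 5 /u/ is itself a trigger — this domain ends here.
From /u/ at 15 rightward: 16 /s/ transparent; 17 /z/ transparent; word edge.
From /u/ at 15 leftward: 14 /a/ → [+round]; 13 /u/ is itself a trigger — this domain ends here.

1 2 4 5 7 8 10 12 13 14 15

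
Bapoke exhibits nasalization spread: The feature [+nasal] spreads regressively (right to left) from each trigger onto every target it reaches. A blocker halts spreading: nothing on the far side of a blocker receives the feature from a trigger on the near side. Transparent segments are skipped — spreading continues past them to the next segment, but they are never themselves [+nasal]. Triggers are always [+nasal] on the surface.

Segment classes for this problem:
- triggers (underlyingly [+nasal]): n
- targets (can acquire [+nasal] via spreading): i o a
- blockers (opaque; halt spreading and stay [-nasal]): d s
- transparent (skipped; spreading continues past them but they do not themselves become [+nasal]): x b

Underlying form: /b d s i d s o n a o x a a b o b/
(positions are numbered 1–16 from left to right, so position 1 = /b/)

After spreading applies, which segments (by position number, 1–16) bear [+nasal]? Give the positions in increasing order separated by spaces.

From /n/ at 8 leftward: 7 /o/ → [+nasal]; 6 /s/ blocks.
Targets with no active source: positions 4 9 10 12 13 15 stay [-nasal].

7 8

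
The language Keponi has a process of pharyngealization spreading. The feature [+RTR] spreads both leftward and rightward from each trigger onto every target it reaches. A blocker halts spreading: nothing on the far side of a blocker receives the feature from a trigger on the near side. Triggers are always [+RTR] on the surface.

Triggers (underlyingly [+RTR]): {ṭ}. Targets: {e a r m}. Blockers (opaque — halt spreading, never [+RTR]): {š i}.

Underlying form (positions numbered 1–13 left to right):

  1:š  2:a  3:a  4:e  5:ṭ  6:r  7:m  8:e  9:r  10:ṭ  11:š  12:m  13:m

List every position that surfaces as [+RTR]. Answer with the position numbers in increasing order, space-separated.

From /ṭ/ at 5 rightward: 6 /r/ → [+RTR]; 7 /m/ → [+RTR]; 8 /e/ → [+RTR]; 9 /r/ → [+RTR]; 10 /ṭ/ is itself a trigger — this domain ends here.
From /ṭ/ at 5 leftward: 4 /e/ → [+RTR]; 3 /a/ → [+RTR]; 2 /a/ → [+RTR]; 1 /š/ blocks.
From /ṭ/ at 10 rightward: 11 /š/ blocks.
From /ṭ/ at 10 leftward: 9 /r/ → [+RTR]; 8 /e/ → [+RTR]; 7 /m/ → [+RTR]; 6 /r/ → [+RTR]; 5 /ṭ/ is itself a trigger — this domain ends here.
Targets with no active source: positions 12 13 stay [-emphatic].

2 3 4 5 6 7 8 9 10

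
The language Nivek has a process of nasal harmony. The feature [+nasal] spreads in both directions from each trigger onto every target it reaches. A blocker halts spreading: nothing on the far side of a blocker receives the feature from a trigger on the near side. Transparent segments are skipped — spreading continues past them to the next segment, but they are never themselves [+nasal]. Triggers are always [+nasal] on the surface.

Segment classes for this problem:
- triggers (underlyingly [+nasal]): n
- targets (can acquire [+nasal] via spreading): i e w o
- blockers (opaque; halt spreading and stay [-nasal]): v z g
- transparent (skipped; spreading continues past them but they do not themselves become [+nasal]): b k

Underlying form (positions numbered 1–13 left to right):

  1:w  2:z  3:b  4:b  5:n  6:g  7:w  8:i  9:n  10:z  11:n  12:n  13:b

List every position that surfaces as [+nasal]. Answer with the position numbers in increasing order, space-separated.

From /n/ at 5 rightward: 6 /g/ blocks.
From /n/ at 5 leftward: 4 /b/ transparent; 3 /b/ transparent; 2 /z/ blocks.
From /n/ at 9 rightward: 10 /z/ blocks.
From /n/ at 9 leftward: 8 /i/ → [+nasal]; 7 /w/ → [+nasal]; 6 /g/ blocks.
From /n/ at 11 rightward: 12 /n/ is itself a trigger — this domain ends here.
From /n/ at 11 leftward: 10 /z/ blocks.
From /n/ at 12 rightward: 13 /b/ transparent; word edge.
From /n/ at 12 leftward: 11 /n/ is itself a trigger — this domain ends here.
Target with no active source: position 1 stays [-nasal].

5 7 8 9 11 12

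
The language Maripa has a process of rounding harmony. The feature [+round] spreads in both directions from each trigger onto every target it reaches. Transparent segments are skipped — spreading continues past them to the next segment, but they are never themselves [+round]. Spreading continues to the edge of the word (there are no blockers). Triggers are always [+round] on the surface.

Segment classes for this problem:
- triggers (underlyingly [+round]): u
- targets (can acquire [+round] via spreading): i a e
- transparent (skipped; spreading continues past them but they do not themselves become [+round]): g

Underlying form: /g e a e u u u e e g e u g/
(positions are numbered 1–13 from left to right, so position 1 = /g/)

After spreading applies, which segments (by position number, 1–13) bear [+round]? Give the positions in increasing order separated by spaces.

2 3 4 5 6 7 8 9 11 12

From /u/ at 5 rightward: 6 /u/ is itself a trigger — this domain ends here.
From /u/ at 5 leftward: 4 /e/ → [+round]; 3 /a/ → [+round]; 2 /e/ → [+round]; 1 /g/ transparent; word edge.
From /u/ at 6 rightward: 7 /u/ is itself a trigger — this domain ends here.
From /u/ at 6 leftward: 5 /u/ is itself a trigger — this domain ends here.
From /u/ at 7 rightward: 8 /e/ → [+round]; 9 /e/ → [+round]; 10 /g/ transparent; 11 /e/ → [+round]; 12 /u/ is itself a trigger — this domain ends here.
From /u/ at 7 leftward: 6 /u/ is itself a trigger — this domain ends here.
From /u/ at 12 rightward: 13 /g/ transparent; word edge.
From /u/ at 12 leftward: 11 /e/ → [+round]; 10 /g/ transparent; 9 /e/ → [+round]; 8 /e/ → [+round]; 7 /u/ is itself a trigger — this domain ends here.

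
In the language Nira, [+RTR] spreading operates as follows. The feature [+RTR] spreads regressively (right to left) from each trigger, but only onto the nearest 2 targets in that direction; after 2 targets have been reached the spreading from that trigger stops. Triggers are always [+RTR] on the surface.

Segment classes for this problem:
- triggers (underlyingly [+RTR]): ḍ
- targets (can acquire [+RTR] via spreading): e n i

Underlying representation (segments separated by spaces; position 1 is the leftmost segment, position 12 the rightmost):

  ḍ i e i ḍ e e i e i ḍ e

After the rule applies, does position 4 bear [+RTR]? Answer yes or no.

From /ḍ/ at 1 leftward: word edge.
From /ḍ/ at 5 leftward: 4 /i/ → [+RTR]; 3 /e/ → [+RTR]; bound reached.
From /ḍ/ at 11 leftward: 10 /i/ → [+RTR]; 9 /e/ → [+RTR]; bound reached.
Targets with no active source: positions 2 6 7 8 12 stay [-emphatic].
[+RTR] positions on the surface: 1 3 4 5 9 10 11.

yes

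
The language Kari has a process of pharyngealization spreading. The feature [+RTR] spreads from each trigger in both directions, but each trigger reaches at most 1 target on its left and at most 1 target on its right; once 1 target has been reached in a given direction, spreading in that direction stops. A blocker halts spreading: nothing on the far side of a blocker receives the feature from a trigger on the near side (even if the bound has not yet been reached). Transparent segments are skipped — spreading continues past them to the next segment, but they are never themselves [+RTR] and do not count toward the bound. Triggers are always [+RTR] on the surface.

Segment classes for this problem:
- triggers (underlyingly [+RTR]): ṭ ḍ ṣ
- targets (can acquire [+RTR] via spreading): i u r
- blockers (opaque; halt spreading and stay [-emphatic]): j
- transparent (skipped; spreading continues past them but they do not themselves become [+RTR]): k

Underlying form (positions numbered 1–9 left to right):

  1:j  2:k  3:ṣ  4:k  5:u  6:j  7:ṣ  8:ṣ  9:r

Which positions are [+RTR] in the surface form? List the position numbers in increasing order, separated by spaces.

3 5 7 8 9

From /ṣ/ at 3 rightward: 4 /k/ transparent; 5 /u/ → [+RTR]; bound reached.
From /ṣ/ at 3 leftward: 2 /k/ transparent; 1 /j/ blocks.
From /ṣ/ at 7 rightward: 8 /ṣ/ is itself a trigger — this domain ends here.
From /ṣ/ at 7 leftward: 6 /j/ blocks.
From /ṣ/ at 8 rightward: 9 /r/ → [+RTR]; bound reached.
From /ṣ/ at 8 leftward: 7 /ṣ/ is itself a trigger — this domain ends here.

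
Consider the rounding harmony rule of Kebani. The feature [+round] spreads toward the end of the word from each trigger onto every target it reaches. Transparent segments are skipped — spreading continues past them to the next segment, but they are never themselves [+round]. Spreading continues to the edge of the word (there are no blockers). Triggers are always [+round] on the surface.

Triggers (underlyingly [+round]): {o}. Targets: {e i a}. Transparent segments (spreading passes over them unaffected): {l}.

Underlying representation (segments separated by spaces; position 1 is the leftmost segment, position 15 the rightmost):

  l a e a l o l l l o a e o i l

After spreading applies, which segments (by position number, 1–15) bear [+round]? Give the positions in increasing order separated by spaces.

6 10 11 12 13 14

From /o/ at 6 rightward: 7 /l/ transparent; 8 /l/ transparent; 9 /l/ transparent; 10 /o/ is itself a trigger — this domain ends here.
From /o/ at 10 rightward: 11 /a/ → [+round]; 12 /e/ → [+round]; 13 /o/ is itself a trigger — this domain ends here.
From /o/ at 13 rightward: 14 /i/ → [+round]; 15 /l/ transparent; word edge.
Targets with no active source: positions 2 3 4 stay [-round].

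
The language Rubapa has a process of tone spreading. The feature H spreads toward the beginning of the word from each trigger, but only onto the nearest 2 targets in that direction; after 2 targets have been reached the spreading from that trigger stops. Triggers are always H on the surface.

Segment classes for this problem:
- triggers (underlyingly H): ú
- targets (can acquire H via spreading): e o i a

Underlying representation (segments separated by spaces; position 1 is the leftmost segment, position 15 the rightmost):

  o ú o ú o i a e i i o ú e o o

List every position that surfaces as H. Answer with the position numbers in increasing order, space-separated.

1 2 3 4 10 11 12

From /ú/ at 2 leftward: 1 /o/ → H; word edge.
From /ú/ at 4 leftward: 3 /o/ → H; 2 /ú/ is itself a trigger — this domain ends here.
From /ú/ at 12 leftward: 11 /o/ → H; 10 /i/ → H; bound reached.
Targets with no active source: positions 5 6 7 8 9 13 14 15 stay [-high tone].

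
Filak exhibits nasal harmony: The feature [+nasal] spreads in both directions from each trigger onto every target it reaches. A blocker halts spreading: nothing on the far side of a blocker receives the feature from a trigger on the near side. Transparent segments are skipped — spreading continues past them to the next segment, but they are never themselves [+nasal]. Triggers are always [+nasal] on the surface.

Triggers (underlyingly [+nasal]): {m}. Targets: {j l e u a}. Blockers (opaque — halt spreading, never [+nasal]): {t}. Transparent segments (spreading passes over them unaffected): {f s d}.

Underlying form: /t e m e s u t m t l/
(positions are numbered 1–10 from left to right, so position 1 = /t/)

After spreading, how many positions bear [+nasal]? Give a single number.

From /m/ at 3 rightward: 4 /e/ → [+nasal]; 5 /s/ transparent; 6 /u/ → [+nasal]; 7 /t/ blocks.
From /m/ at 3 leftward: 2 /e/ → [+nasal]; 1 /t/ blocks.
From /m/ at 8 rightward: 9 /t/ blocks.
From /m/ at 8 leftward: 7 /t/ blocks.
Target with no active source: position 10 stays [-nasal].
[+nasal] positions on the surface: 2 3 4 6 8.

5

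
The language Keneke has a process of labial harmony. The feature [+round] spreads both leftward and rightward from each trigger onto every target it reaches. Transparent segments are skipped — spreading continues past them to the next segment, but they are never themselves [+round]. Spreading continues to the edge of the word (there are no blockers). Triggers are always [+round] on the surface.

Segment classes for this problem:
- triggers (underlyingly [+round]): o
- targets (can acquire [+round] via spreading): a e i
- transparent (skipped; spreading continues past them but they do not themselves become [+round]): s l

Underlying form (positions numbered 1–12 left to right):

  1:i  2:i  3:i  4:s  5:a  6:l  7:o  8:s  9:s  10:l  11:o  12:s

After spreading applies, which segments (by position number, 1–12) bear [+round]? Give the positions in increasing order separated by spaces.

1 2 3 5 7 11

From /o/ at 7 rightward: 8 /s/ transparent; 9 /s/ transparent; 10 /l/ transparent; 11 /o/ is itself a trigger — this domain ends here.
From /o/ at 7 leftward: 6 /l/ transparent; 5 /a/ → [+round]; 4 /s/ transparent; 3 /i/ → [+round]; 2 /i/ → [+round]; 1 /i/ → [+round]; word edge.
From /o/ at 11 rightward: 12 /s/ transparent; word edge.
From /o/ at 11 leftward: 10 /l/ transparent; 9 /s/ transparent; 8 /s/ transparent; 7 /o/ is itself a trigger — this domain ends here.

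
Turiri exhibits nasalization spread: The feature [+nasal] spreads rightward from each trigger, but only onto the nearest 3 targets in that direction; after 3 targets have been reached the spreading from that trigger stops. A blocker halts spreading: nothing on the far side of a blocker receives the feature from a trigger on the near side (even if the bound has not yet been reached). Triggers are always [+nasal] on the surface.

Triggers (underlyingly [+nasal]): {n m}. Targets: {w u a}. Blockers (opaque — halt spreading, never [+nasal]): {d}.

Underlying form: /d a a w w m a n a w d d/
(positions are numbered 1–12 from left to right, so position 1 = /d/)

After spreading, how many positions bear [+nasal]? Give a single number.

From /m/ at 6 rightward: 7 /a/ → [+nasal]; 8 /n/ is itself a trigger — this domain ends here.
From /n/ at 8 rightward: 9 /a/ → [+nasal]; 10 /w/ → [+nasal]; 11 /d/ blocks.
Targets with no active source: positions 2 3 4 5 stay [-nasal].
[+nasal] positions on the surface: 6 7 8 9 10.

5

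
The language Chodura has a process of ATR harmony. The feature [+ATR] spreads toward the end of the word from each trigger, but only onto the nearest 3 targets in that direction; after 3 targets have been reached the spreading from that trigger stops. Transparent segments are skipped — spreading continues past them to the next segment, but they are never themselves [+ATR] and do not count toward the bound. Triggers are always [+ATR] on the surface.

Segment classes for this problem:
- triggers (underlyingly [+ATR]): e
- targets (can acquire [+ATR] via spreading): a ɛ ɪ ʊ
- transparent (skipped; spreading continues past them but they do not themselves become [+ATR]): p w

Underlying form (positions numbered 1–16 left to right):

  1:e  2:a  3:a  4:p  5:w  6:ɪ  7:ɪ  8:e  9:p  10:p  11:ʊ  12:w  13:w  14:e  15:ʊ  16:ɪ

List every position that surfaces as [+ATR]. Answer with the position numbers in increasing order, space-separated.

From /e/ at 1 rightward: 2 /a/ → [+ATR]; 3 /a/ → [+ATR]; 4 /p/ transparent; 5 /w/ transparent; 6 /ɪ/ → [+ATR]; bound reached.
From /e/ at 8 rightward: 9 /p/ transparent; 10 /p/ transparent; 11 /ʊ/ → [+ATR]; 12 /w/ transparent; 13 /w/ transparent; 14 /e/ is itself a trigger — this domain ends here.
From /e/ at 14 rightward: 15 /ʊ/ → [+ATR]; 16 /ɪ/ → [+ATR]; word edge.
Target with no active source: position 7 stays [-ATR].

1 2 3 6 8 11 14 15 16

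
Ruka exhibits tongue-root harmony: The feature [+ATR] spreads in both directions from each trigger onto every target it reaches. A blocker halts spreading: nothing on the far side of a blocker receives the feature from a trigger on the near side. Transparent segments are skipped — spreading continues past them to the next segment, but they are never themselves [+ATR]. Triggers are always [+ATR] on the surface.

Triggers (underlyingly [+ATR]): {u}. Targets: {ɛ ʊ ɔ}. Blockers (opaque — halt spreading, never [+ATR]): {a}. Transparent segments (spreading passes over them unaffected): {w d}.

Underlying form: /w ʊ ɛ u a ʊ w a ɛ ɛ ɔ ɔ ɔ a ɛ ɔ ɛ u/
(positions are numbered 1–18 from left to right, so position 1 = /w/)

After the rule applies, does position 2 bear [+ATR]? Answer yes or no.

yes

From /u/ at 4 rightward: 5 /a/ blocks.
From /u/ at 4 leftward: 3 /ɛ/ → [+ATR]; 2 /ʊ/ → [+ATR]; 1 /w/ transparent; word edge.
From /u/ at 18 rightward: word edge.
From /u/ at 18 leftward: 17 /ɛ/ → [+ATR]; 16 /ɔ/ → [+ATR]; 15 /ɛ/ → [+ATR]; 14 /a/ blocks.
Targets with no active source: positions 6 9 10 11 12 13 stay [-ATR].
[+ATR] positions on the surface: 2 3 4 15 16 17 18.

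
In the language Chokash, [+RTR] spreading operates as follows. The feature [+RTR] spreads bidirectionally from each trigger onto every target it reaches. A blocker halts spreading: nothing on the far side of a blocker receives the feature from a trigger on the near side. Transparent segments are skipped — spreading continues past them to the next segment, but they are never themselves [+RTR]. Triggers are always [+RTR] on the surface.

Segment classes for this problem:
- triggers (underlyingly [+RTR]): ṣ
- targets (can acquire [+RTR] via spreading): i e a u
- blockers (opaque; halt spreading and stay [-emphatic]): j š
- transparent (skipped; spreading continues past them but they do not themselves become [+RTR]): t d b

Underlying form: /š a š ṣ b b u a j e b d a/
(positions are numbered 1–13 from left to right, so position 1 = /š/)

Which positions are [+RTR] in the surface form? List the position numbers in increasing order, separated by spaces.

From /ṣ/ at 4 rightward: 5 /b/ transparent; 6 /b/ transparent; 7 /u/ → [+RTR]; 8 /a/ → [+RTR]; 9 /j/ blocks.
From /ṣ/ at 4 leftward: 3 /š/ blocks.
Targets with no active source: positions 2 10 13 stay [-emphatic].

4 7 8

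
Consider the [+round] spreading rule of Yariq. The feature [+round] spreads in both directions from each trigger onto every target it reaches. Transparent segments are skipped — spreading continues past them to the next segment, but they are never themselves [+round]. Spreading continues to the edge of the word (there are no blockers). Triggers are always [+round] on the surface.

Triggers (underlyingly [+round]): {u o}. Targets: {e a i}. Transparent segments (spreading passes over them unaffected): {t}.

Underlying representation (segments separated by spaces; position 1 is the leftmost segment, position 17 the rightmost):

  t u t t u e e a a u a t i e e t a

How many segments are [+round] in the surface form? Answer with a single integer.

From /u/ at 2 rightward: 3 /t/ transparent; 4 /t/ transparent; 5 /u/ is itself a trigger — this domain ends here.
From /u/ at 2 leftward: 1 /t/ transparent; word edge.
From /u/ at 5 rightward: 6 /e/ → [+round]; 7 /e/ → [+round]; 8 /a/ → [+round]; 9 /a/ → [+round]; 10 /u/ is itself a trigger — this domain ends here.
From /u/ at 5 leftward: 4 /t/ transparent; 3 /t/ transparent; 2 /u/ is itself a trigger — this domain ends here.
From /u/ at 10 rightward: 11 /a/ → [+round]; 12 /t/ transparent; 13 /i/ → [+round]; 14 /e/ → [+round]; 15 /e/ → [+round]; 16 /t/ transparent; 17 /a/ → [+round]; word edge.
From /u/ at 10 leftward: 9 /a/ → [+round]; 8 /a/ → [+round]; 7 /e/ → [+round]; 6 /e/ → [+round]; 5 /u/ is itself a trigger — this domain ends here.
[+round] positions on the surface: 2 5 6 7 8 9 10 11 13 14 15 17.

12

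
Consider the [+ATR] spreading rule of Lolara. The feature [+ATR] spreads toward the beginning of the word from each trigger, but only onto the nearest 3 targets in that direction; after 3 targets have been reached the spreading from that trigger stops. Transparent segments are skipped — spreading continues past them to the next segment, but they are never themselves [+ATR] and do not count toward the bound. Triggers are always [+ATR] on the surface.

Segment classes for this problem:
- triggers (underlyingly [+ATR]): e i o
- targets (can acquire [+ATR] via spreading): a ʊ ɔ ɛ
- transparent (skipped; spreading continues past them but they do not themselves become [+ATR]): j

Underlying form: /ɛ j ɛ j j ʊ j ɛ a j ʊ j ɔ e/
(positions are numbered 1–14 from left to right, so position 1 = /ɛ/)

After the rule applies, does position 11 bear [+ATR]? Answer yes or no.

yes

From /e/ at 14 leftward: 13 /ɔ/ → [+ATR]; 12 /j/ transparent; 11 /ʊ/ → [+ATR]; 10 /j/ transparent; 9 /a/ → [+ATR]; bound reached.
Targets with no active source: positions 1 3 6 8 stay [-ATR].
[+ATR] positions on the surface: 9 11 13 14.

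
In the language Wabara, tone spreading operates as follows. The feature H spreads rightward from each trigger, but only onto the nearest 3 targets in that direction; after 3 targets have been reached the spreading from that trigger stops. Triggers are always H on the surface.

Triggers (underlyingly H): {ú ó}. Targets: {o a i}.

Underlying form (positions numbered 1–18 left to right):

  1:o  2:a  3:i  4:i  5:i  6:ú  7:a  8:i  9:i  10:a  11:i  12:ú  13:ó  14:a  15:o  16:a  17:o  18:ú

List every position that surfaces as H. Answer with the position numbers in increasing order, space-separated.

6 7 8 9 12 13 14 15 16 18

From /ú/ at 6 rightward: 7 /a/ → H; 8 /i/ → H; 9 /i/ → H; bound reached.
From /ú/ at 12 rightward: 13 /ó/ is itself a trigger — this domain ends here.
From /ó/ at 13 rightward: 14 /a/ → H; 15 /o/ → H; 16 /a/ → H; bound reached.
From /ú/ at 18 rightward: word edge.
Targets with no active source: positions 1 2 3 4 5 10 11 17 stay [-high tone].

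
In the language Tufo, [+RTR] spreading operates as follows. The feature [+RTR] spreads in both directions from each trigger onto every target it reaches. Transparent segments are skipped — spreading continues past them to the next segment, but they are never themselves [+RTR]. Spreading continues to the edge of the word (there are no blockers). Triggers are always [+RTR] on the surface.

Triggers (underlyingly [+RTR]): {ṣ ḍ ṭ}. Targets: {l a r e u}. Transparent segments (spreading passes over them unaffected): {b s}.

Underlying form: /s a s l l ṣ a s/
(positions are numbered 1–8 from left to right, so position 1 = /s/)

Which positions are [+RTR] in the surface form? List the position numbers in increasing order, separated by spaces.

2 4 5 6 7

From /ṣ/ at 6 rightward: 7 /a/ → [+RTR]; 8 /s/ transparent; word edge.
From /ṣ/ at 6 leftward: 5 /l/ → [+RTR]; 4 /l/ → [+RTR]; 3 /s/ transparent; 2 /a/ → [+RTR]; 1 /s/ transparent; word edge.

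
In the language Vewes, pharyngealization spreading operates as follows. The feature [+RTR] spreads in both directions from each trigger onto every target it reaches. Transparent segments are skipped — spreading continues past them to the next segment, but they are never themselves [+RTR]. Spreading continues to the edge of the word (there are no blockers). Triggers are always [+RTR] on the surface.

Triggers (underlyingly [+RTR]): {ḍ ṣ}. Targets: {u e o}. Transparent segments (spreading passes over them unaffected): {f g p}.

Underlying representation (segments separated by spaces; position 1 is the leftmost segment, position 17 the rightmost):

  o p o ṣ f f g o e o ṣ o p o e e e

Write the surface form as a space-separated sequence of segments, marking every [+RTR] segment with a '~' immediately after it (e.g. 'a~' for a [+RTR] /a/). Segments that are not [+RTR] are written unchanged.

o~ p o~ ṣ~ f f g o~ e~ o~ ṣ~ o~ p o~ e~ e~ e~

From /ṣ/ at 4 rightward: 5 /f/ transparent; 6 /f/ transparent; 7 /g/ transparent; 8 /o/ → [+RTR]; 9 /e/ → [+RTR]; 10 /o/ → [+RTR]; 11 /ṣ/ is itself a trigger — this domain ends here.
From /ṣ/ at 4 leftward: 3 /o/ → [+RTR]; 2 /p/ transparent; 1 /o/ → [+RTR]; word edge.
From /ṣ/ at 11 rightward: 12 /o/ → [+RTR]; 13 /p/ transparent; 14 /o/ → [+RTR]; 15 /e/ → [+RTR]; 16 /e/ → [+RTR]; 17 /e/ → [+RTR]; word edge.
From /ṣ/ at 11 leftward: 10 /o/ → [+RTR]; 9 /e/ → [+RTR]; 8 /o/ → [+RTR]; 7 /g/ transparent; 6 /f/ transparent; 5 /f/ transparent; 4 /ṣ/ is itself a trigger — this domain ends here.
[+RTR] positions on the surface: 1 3 4 8 9 10 11 12 14 15 16 17.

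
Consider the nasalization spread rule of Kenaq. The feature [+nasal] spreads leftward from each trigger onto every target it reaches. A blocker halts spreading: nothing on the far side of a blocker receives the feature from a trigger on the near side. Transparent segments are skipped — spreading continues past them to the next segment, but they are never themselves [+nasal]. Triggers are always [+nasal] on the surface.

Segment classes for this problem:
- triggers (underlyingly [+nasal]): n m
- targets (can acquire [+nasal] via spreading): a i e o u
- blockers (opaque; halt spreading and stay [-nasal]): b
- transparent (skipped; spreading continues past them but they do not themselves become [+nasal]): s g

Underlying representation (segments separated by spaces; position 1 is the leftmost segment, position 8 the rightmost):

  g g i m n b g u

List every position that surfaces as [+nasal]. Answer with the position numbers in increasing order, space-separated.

From /m/ at 4 leftward: 3 /i/ → [+nasal]; 2 /g/ transparent; 1 /g/ transparent; word edge.
From /n/ at 5 leftward: 4 /m/ is itself a trigger — this domain ends here.
Target with no active source: position 8 stays [-nasal].

3 4 5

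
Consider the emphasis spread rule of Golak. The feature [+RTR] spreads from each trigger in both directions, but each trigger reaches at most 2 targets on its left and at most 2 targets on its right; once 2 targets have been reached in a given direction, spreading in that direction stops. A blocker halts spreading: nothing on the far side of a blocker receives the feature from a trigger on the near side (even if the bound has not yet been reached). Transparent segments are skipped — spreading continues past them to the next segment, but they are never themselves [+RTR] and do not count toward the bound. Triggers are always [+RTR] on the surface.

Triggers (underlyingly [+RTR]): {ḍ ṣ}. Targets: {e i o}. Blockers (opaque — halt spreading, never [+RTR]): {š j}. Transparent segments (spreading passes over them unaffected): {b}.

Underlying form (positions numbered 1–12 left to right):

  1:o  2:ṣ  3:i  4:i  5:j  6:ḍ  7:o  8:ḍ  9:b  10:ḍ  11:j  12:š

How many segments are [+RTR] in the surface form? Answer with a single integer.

From /ṣ/ at 2 rightward: 3 /i/ → [+RTR]; 4 /i/ → [+RTR]; bound reached.
From /ṣ/ at 2 leftward: 1 /o/ → [+RTR]; word edge.
From /ḍ/ at 6 rightward: 7 /o/ → [+RTR]; 8 /ḍ/ is itself a trigger — this domain ends here.
From /ḍ/ at 6 leftward: 5 /j/ blocks.
From /ḍ/ at 8 rightward: 9 /b/ transparent; 10 /ḍ/ is itself a trigger — this domain ends here.
From /ḍ/ at 8 leftward: 7 /o/ → [+RTR]; 6 /ḍ/ is itself a trigger — this domain ends here.
From /ḍ/ at 10 rightward: 11 /j/ blocks.
From /ḍ/ at 10 leftward: 9 /b/ transparent; 8 /ḍ/ is itself a trigger — this domain ends here.
[+RTR] positions on the surface: 1 2 3 4 6 7 8 10.

8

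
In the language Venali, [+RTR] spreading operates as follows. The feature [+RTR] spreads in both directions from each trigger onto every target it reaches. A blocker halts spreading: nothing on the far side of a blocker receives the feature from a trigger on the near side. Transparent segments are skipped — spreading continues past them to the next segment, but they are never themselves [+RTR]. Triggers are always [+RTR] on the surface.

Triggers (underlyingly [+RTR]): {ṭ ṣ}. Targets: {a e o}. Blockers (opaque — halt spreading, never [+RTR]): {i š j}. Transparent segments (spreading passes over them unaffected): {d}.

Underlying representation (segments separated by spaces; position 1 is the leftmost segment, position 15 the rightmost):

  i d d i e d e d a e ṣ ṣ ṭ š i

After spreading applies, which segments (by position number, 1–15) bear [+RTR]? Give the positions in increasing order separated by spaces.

From /ṣ/ at 11 rightward: 12 /ṣ/ is itself a trigger — this domain ends here.
From /ṣ/ at 11 leftward: 10 /e/ → [+RTR]; 9 /a/ → [+RTR]; 8 /d/ transparent; 7 /e/ → [+RTR]; 6 /d/ transparent; 5 /e/ → [+RTR]; 4 /i/ blocks.
From /ṣ/ at 12 rightward: 13 /ṭ/ is itself a trigger — this domain ends here.
From /ṣ/ at 12 leftward: 11 /ṣ/ is itself a trigger — this domain ends here.
From /ṭ/ at 13 rightward: 14 /š/ blocks.
From /ṭ/ at 13 leftward: 12 /ṣ/ is itself a trigger — this domain ends here.

5 7 9 10 11 12 13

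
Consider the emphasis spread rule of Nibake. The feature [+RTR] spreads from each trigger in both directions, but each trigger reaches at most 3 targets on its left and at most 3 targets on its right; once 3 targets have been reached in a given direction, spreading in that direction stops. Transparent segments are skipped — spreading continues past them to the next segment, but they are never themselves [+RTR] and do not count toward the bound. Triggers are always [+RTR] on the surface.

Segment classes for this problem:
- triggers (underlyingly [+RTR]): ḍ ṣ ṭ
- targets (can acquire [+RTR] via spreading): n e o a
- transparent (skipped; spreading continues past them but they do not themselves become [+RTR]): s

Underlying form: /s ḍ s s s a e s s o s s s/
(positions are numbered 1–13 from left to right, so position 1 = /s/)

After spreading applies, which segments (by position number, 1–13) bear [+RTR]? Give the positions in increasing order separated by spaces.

From /ḍ/ at 2 rightward: 3 /s/ transparent; 4 /s/ transparent; 5 /s/ transparent; 6 /a/ → [+RTR]; 7 /e/ → [+RTR]; 8 /s/ transparent; 9 /s/ transparent; 10 /o/ → [+RTR]; bound reached.
From /ḍ/ at 2 leftward: 1 /s/ transparent; word edge.

2 6 7 10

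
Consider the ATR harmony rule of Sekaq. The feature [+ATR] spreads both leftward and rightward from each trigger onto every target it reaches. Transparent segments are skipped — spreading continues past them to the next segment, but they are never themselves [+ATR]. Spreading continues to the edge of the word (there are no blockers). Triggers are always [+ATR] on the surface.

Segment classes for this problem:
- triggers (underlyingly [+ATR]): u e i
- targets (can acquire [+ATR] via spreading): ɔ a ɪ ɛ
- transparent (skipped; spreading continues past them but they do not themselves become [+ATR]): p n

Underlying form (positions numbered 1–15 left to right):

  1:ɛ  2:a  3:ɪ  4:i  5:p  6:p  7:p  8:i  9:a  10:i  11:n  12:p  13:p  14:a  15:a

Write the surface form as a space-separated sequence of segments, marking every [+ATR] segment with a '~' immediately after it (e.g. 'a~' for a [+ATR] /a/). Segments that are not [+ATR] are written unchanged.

ɛ~ a~ ɪ~ i~ p p p i~ a~ i~ n p p a~ a~

From /i/ at 4 rightward: 5 /p/ transparent; 6 /p/ transparent; 7 /p/ transparent; 8 /i/ is itself a trigger — this domain ends here.
From /i/ at 4 leftward: 3 /ɪ/ → [+ATR]; 2 /a/ → [+ATR]; 1 /ɛ/ → [+ATR]; word edge.
From /i/ at 8 rightward: 9 /a/ → [+ATR]; 10 /i/ is itself a trigger — this domain ends here.
From /i/ at 8 leftward: 7 /p/ transparent; 6 /p/ transparent; 5 /p/ transparent; 4 /i/ is itself a trigger — this domain ends here.
From /i/ at 10 rightward: 11 /n/ transparent; 12 /p/ transparent; 13 /p/ transparent; 14 /a/ → [+ATR]; 15 /a/ → [+ATR]; word edge.
From /i/ at 10 leftward: 9 /a/ → [+ATR]; 8 /i/ is itself a trigger — this domain ends here.
[+ATR] positions on the surface: 1 2 3 4 8 9 10 14 15.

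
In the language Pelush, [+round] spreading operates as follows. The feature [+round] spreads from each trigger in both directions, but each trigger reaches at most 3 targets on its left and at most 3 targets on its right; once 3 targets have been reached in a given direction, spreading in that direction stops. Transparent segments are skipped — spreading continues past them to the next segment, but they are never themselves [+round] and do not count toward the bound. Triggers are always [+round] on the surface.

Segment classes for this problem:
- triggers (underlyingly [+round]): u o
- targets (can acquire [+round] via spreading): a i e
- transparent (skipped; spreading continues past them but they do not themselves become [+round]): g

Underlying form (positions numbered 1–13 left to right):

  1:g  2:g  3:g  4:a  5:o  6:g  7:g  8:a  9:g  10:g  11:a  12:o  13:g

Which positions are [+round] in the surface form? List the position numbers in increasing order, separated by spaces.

4 5 8 11 12

From /o/ at 5 rightward: 6 /g/ transparent; 7 /g/ transparent; 8 /a/ → [+round]; 9 /g/ transparent; 10 /g/ transparent; 11 /a/ → [+round]; 12 /o/ is itself a trigger — this domain ends here.
From /o/ at 5 leftward: 4 /a/ → [+round]; 3 /g/ transparent; 2 /g/ transparent; 1 /g/ transparent; word edge.
From /o/ at 12 rightward: 13 /g/ transparent; word edge.
From /o/ at 12 leftward: 11 /a/ → [+round]; 10 /g/ transparent; 9 /g/ transparent; 8 /a/ → [+round]; 7 /g/ transparent; 6 /g/ transparent; 5 /o/ is itself a trigger — this domain ends here.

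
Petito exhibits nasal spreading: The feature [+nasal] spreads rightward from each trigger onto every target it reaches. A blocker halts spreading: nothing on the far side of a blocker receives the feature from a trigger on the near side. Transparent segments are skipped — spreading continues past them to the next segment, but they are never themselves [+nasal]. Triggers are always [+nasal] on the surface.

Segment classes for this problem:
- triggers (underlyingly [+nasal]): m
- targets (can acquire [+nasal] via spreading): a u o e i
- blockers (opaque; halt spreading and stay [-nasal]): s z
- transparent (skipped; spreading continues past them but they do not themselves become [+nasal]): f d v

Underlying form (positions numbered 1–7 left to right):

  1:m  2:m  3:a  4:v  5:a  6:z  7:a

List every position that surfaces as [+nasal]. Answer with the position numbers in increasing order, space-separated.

1 2 3 5

From /m/ at 1 rightward: 2 /m/ is itself a trigger — this domain ends here.
From /m/ at 2 rightward: 3 /a/ → [+nasal]; 4 /v/ transparent; 5 /a/ → [+nasal]; 6 /z/ blocks.
Target with no active source: position 7 stays [-nasal].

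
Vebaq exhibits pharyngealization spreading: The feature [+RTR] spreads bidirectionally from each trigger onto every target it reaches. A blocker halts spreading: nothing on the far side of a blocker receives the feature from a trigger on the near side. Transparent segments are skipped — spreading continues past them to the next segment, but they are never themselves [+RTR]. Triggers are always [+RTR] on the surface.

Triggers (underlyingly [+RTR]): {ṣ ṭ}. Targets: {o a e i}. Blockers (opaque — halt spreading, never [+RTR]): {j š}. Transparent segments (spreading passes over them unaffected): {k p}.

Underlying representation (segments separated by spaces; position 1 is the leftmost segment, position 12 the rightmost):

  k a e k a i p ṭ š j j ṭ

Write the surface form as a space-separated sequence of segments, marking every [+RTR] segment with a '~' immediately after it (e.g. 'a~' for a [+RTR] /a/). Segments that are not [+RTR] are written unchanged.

From /ṭ/ at 8 rightward: 9 /š/ blocks.
From /ṭ/ at 8 leftward: 7 /p/ transparent; 6 /i/ → [+RTR]; 5 /a/ → [+RTR]; 4 /k/ transparent; 3 /e/ → [+RTR]; 2 /a/ → [+RTR]; 1 /k/ transparent; word edge.
From /ṭ/ at 12 rightward: word edge.
From /ṭ/ at 12 leftward: 11 /j/ blocks.
[+RTR] positions on the surface: 2 3 5 6 8 12.

k a~ e~ k a~ i~ p ṭ~ š j j ṭ~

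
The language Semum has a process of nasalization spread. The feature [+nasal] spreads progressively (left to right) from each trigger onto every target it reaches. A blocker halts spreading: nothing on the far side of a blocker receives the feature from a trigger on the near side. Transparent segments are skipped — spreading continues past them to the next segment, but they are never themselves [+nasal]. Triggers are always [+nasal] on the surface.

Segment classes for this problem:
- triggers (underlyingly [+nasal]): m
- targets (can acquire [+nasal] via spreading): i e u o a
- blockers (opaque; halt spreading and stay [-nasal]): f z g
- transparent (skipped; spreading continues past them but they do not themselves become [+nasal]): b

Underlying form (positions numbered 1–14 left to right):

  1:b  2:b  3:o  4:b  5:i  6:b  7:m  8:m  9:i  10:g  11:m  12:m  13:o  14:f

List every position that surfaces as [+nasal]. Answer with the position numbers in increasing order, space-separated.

7 8 9 11 12 13

From /m/ at 7 rightward: 8 /m/ is itself a trigger — this domain ends here.
From /m/ at 8 rightward: 9 /i/ → [+nasal]; 10 /g/ blocks.
From /m/ at 11 rightward: 12 /m/ is itself a trigger — this domain ends here.
From /m/ at 12 rightward: 13 /o/ → [+nasal]; 14 /f/ blocks.
Targets with no active source: positions 3 5 stay [-nasal].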